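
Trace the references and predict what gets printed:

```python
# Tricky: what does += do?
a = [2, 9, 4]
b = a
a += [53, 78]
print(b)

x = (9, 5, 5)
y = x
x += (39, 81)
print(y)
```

Key concept: += behavior differs for mutable vs immutable.
Step by step:
`a = [2, 9, 4]` → a = [2, 9, 4]
`b = a` → b = [2, 9, 4] (same object as a)
`a += [53, 78]` → a = [2, 9, 4, 53, 78] (same object as b); b = [2, 9, 4, 53, 78] (same object as a)
`print(b)` → prints [2, 9, 4, 53, 78]
`x = (9, 5, 5)` → x = (9, 5, 5)
`y = x` → y = (9, 5, 5)
`x += (39, 81)` → x = (9, 5, 5, 39, 81)
`print(y)` → prints (9, 5, 5)

Answer:
[2, 9, 4, 53, 78]
(9, 5, 5)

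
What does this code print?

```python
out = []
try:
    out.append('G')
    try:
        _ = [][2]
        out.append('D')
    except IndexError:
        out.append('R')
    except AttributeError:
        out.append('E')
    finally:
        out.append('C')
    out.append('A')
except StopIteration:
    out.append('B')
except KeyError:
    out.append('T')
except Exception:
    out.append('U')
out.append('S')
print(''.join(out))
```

Execution trace: 'G' (try body) → 'R' (inner except IndexError) → 'C' (inner finally) → 'A' (try body, no exception) → 'S' (after the try/except). Output: GRCAS

Answer: GRCAS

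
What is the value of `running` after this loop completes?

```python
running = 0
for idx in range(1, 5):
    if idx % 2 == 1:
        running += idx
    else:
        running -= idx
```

Add odd, subtract even
`running` takes the values: 0 → 1 → -1 → 2 → -2

Answer: -2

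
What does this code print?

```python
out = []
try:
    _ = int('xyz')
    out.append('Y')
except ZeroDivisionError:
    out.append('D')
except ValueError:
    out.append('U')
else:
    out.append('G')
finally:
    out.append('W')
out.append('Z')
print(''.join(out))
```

Execution trace: 'U' (except ValueError) → 'W' (finally) → 'Z' (after the try/except). Output: UWZ

Answer: UWZ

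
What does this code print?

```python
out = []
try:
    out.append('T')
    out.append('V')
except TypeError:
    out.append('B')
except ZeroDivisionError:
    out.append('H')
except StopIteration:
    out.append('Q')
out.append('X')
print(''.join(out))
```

Execution trace: 'T' (try body) → 'V' (try body, no exception) → 'X' (after the try/except). Output: TVX

Answer: TVX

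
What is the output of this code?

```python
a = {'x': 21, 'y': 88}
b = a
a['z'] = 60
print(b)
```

Key concept: dict aliasing.
Step by step:
`a = {'x': 21, 'y': 88}` → a = {'x': 21, 'y': 88}
`b = a` → b = {'x': 21, 'y': 88} (same object as a)
`a['z'] = 60` → a = {'x': 21, 'y': 88, 'z': 60} (same object as b); b = {'x': 21, 'y': 88, 'z': 60} (same object as a)
`print(b)` → prints {'x': 21, 'y': 88, 'z': 60}

Answer: {'x': 21, 'y': 88, 'z': 60}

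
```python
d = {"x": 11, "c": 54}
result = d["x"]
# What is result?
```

Trace:
`d = {"x": 11, "c": 54}` → d = {'x': 11, 'c': 54}
`result = d["x"]` → result = 11
So result = 11

Answer: 11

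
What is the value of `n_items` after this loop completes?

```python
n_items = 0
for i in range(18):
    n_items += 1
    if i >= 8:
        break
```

Loop breaks when i reaches 8, n_items is 9
`n_items` takes the values: 0 → 1 → 2 → 3 → 4 → 5 → 6 → 7 → 8 → 9

Answer: 9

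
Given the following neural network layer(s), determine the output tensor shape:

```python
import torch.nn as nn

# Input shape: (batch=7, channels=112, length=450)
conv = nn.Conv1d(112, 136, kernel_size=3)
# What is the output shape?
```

Input: (7, 112, 450) -> Output: (7, 136, 448)

Answer: (7, 136, 448)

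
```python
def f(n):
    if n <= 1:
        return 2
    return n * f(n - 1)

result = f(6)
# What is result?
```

f(6) = 6 * 5 * 4 * 3 * 2 * 2 = 1440

Answer: 1440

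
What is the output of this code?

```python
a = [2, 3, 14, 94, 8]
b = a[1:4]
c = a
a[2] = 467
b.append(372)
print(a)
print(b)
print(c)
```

Key concept: slice vs alias.
Step by step:
`a = [2, 3, 14, 94, 8]` → a = [2, 3, 14, 94, 8]
`b = a[1:4]` → b = [3, 14, 94]
`c = a` → c = [2, 3, 14, 94, 8] (same object as a)
`a[2] = 467` → a = [2, 3, 467, 94, 8] (same object as c); c = [2, 3, 467, 94, 8] (same object as a)
`b.append(372)` → b = [3, 14, 94, 372]
`print(a)` → prints [2, 3, 467, 94, 8]
`print(b)` → prints [3, 14, 94, 372]
`print(c)` → prints [2, 3, 467, 94, 8]

Answer:
[2, 3, 467, 94, 8]
[3, 14, 94, 372]
[2, 3, 467, 94, 8]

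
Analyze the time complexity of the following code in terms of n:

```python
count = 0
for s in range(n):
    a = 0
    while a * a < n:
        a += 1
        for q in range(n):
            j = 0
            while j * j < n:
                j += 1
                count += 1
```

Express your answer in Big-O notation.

Each loop level contributes: n × √n × n × √n. Multiplying the contributions gives O(n^3).

Answer: O(n^3)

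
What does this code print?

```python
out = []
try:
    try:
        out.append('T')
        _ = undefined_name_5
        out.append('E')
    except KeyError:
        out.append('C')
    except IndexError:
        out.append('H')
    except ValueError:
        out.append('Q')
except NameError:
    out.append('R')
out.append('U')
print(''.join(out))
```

Execution trace: 'T' (try body) → 'R' (outer except NameError) → 'U' (after the try/except). Output: TRU

Answer: TRU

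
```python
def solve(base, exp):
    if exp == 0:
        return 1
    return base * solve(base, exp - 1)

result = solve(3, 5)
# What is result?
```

solve(3, 5) = 3 * 3 * 3 * 3 * 3 = 243

Answer: 243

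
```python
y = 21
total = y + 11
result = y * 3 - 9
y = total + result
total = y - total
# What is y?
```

Trace:
`y = 21` → y = 21
`total = y + 11` → total = 32
`result = y * 3 - 9` → result = 54
`y = total + result` → y = 86
`total = y - total` → total = 54
So y = 86

Answer: 86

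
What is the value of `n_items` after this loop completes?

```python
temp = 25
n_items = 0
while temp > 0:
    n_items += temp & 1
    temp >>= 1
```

Count set bits in 25 (binary: 0b11001)
`n_items` takes the values: 0 → 1 → 2 → 3

Answer: 3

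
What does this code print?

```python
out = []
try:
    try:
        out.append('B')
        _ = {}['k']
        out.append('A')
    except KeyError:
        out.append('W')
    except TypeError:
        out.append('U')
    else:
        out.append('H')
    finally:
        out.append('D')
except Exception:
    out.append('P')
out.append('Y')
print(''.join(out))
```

Execution trace: 'B' (inner try body) → 'W' (inner except KeyError) → 'D' (inner finally) → 'Y' (after the try/except). Output: BWDY

Answer: BWDY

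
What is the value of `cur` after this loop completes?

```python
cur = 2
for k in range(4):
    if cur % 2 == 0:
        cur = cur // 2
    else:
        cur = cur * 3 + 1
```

Collatz-style transformation from 2
`cur` takes the values: 2 → 1 → 4 → 2 → 1

Answer: 1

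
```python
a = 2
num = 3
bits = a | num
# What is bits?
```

Trace:
`a = 2` → a = 2
`num = 3` → num = 3
`bits = a | num` → bits = 3
So bits = 3

Answer: 3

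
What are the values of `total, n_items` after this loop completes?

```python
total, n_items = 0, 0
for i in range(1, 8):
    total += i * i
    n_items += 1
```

Sum of squares and count
`total, n_items` takes the values: (0, 0) → (1, 0) → (1, 1) → (5, 1) → (5, 2) → (14, 2) → (14, 3) → (30, 3) → (30, 4) → (55, 4) → (55, 5) → (91, 5) → (91, 6) → (140, 6) → (140, 7)

Answer: 140, 7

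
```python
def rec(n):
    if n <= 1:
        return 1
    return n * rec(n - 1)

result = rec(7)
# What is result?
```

rec(7) = 7 * 6 * 5 * 4 * 3 * 2 * 1 = 5040

Answer: 5040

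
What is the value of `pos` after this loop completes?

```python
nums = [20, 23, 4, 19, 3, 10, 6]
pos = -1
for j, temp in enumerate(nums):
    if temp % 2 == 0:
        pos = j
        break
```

First even number index in [20, 23, 4, 19, 3, 10, 6]
`pos` takes the values: -1 → 0

Answer: 0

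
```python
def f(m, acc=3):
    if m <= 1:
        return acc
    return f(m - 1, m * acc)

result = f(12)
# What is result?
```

Accumulator trace (n, acc): (12, 3) -> (11, 36) -> (10, 396) -> (9, 3960) -> (8, 35640) -> (7, 285120) -> (6, 1995840) -> (5, 11975040) -> (4, 59875200) -> (3, 239500800) -> (2, 718502400) -> (1, 1437004800) -> return 1437004800

Answer: 1437004800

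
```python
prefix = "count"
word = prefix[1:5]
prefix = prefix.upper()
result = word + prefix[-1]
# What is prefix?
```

Trace:
`prefix = "count"` → prefix = 'count'
`word = prefix[1:5]` → word = 'ount'
`prefix = prefix.upper()` → prefix = 'COUNT'
`result = word + prefix[-1]` → result = 'ountT'
So prefix = 'COUNT'

Answer: 'COUNT'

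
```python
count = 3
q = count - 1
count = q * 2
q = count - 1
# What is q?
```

Trace:
`count = 3` → count = 3
`q = count - 1` → q = 2
`count = q * 2` → count = 4
`q = count - 1` → q = 3
So q = 3

Answer: 3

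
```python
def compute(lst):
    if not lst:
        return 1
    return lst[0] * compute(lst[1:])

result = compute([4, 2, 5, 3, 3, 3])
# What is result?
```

Product over [4, 2, 5, 3, 3, 3] = 4 * 2 * 5 * 3 * 3 * 3 = 1080

Answer: 1080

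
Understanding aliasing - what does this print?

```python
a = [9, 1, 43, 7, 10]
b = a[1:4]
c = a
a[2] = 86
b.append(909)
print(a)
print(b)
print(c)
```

Key concept: slice vs alias.
Step by step:
`a = [9, 1, 43, 7, 10]` → a = [9, 1, 43, 7, 10]
`b = a[1:4]` → b = [1, 43, 7]
`c = a` → c = [9, 1, 43, 7, 10] (same object as a)
`a[2] = 86` → a = [9, 1, 86, 7, 10] (same object as c); c = [9, 1, 86, 7, 10] (same object as a)
`b.append(909)` → b = [1, 43, 7, 909]
`print(a)` → prints [9, 1, 86, 7, 10]
`print(b)` → prints [1, 43, 7, 909]
`print(c)` → prints [9, 1, 86, 7, 10]

Answer:
[9, 1, 86, 7, 10]
[1, 43, 7, 909]
[9, 1, 86, 7, 10]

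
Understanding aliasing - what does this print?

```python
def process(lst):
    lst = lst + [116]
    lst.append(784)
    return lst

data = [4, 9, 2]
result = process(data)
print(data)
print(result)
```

Key concept: rebinding parameter vs mutation.
Step by step:
`data = [4, 9, 2]` → data = [4, 9, 2]
`result = process(data)` → result = [4, 9, 2, 116, 784]
`print(data)` → prints [4, 9, 2]
`print(result)` → prints [4, 9, 2, 116, 784]

Answer:
[4, 9, 2]
[4, 9, 2, 116, 784]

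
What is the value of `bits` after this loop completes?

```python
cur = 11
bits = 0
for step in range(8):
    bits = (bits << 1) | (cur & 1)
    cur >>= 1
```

Reverse lowest 8 bits of 11
`bits` takes the values: 0 → 1 → 3 → 6 → 13 → 26 → 52 → 104 → 208

Answer: 208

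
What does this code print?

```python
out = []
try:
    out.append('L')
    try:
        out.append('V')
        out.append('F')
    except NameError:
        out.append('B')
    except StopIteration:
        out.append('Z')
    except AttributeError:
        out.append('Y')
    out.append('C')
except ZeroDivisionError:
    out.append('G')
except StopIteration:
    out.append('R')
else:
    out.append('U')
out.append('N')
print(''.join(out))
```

Execution trace: 'L' (try body) → 'V' (inner try body) → 'F' (inner try body, no exception) → 'C' (try body, no exception) → 'U' (else) → 'N' (after the try/except). Output: LVFCUN

Answer: LVFCUN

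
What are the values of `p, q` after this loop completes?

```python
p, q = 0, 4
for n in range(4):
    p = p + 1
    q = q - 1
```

p goes 0→4, q goes 4→0
`p, q` takes the values: (0, 4) → (1, 4) → (1, 3) → (2, 3) → (2, 2) → (3, 2) → (3, 1) → (4, 1) → (4, 0)

Answer: 4, 0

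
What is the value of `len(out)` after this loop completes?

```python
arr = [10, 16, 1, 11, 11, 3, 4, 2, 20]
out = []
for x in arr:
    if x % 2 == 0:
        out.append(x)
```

Count even numbers in [10, 16, 1, 11, 11, 3, 4, 2, 20]
`out` takes the values: [] → [10] → [10, 16] → [10, 16, 4] → [10, 16, 4, 2] → [10, 16, 4, 2, 20]
So `len(out)` = 5

Answer: 5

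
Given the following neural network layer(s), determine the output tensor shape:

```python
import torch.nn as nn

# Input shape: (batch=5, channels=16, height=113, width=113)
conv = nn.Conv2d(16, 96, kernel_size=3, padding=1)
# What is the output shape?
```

Input: (5, 16, 113, 113) -> Output: (5, 96, 113, 113)

Answer: (5, 96, 113, 113)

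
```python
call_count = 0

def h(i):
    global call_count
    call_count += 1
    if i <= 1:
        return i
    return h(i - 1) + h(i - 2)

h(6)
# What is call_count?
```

Calls(i) = 1 + Calls(i-1) + Calls(i-2); Calls(0)=Calls(1)=1. For i=6 this gives 25.

Answer: 25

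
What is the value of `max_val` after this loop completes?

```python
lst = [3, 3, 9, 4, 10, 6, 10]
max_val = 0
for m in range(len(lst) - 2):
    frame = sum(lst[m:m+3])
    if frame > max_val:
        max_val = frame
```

Max sum of 3-element window in [3, 3, 9, 4, 10, 6, 10]
`max_val` takes the values: 0 → 15 → 16 → 23 → 26

Answer: 26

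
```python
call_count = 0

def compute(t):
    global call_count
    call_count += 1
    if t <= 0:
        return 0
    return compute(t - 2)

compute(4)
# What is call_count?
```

Linear recursion stepping by 2: 3 calls from t=4 down to ≤0.

Answer: 3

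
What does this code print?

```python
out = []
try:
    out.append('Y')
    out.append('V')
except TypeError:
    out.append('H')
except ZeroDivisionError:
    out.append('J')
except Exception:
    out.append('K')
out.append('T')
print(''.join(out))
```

Execution trace: 'Y' (try body) → 'V' (try body, no exception) → 'T' (after the try/except). Output: YVT

Answer: YVT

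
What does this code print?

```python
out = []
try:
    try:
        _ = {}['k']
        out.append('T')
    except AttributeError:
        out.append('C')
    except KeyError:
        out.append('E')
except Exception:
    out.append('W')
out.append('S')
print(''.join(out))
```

Execution trace: 'E' (inner except KeyError) → 'S' (after the try/except). Output: ES

Answer: ES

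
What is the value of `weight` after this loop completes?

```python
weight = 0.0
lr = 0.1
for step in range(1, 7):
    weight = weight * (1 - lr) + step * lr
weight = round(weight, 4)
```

Moving average with lr=0.1
`weight` takes the values: 0.0 → 0.1 → 0.29 → 0.561 → 0.9049 → 1.31441 → 1.782969 → 1.783

Answer: 1.783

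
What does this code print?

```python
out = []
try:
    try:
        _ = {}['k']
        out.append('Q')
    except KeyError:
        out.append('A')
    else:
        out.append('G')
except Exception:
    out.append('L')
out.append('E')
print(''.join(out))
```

Execution trace: 'A' (inner except KeyError) → 'E' (after the try/except). Output: AE

Answer: AE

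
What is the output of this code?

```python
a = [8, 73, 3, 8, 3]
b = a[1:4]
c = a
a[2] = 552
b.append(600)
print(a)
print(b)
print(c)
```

Key concept: slice vs alias.
Step by step:
`a = [8, 73, 3, 8, 3]` → a = [8, 73, 3, 8, 3]
`b = a[1:4]` → b = [73, 3, 8]
`c = a` → c = [8, 73, 3, 8, 3] (same object as a)
`a[2] = 552` → a = [8, 73, 552, 8, 3] (same object as c); c = [8, 73, 552, 8, 3] (same object as a)
`b.append(600)` → b = [73, 3, 8, 600]
`print(a)` → prints [8, 73, 552, 8, 3]
`print(b)` → prints [73, 3, 8, 600]
`print(c)` → prints [8, 73, 552, 8, 3]

Answer:
[8, 73, 552, 8, 3]
[73, 3, 8, 600]
[8, 73, 552, 8, 3]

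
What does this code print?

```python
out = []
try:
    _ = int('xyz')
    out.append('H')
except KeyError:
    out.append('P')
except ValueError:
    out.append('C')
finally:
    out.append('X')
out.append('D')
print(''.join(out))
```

Execution trace: 'C' (except ValueError) → 'X' (finally) → 'D' (after the try/except). Output: CXD

Answer: CXD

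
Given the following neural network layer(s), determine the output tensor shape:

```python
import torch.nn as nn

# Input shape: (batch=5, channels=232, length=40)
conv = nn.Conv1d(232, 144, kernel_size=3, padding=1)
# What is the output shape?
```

Input: (5, 232, 40) -> Output: (5, 144, 40)

Answer: (5, 144, 40)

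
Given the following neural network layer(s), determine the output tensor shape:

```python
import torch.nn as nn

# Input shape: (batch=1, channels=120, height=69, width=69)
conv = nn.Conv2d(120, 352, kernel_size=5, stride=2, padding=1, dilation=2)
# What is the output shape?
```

Input: (1, 120, 69, 69) -> Output: (1, 352, 32, 32)

Answer: (1, 352, 32, 32)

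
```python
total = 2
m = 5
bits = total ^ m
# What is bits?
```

Trace:
`total = 2` → total = 2
`m = 5` → m = 5
`bits = total ^ m` → bits = 7
So bits = 7

Answer: 7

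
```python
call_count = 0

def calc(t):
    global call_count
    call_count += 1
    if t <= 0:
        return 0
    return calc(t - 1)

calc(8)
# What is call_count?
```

Linear recursion stepping by 1: 9 calls from t=8 down to ≤0.

Answer: 9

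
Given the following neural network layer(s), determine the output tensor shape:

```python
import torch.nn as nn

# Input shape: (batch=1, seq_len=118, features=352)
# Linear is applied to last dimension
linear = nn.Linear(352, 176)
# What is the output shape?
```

Input: (1, 118, 352) -> Output: (1, 118, 176)

Answer: (1, 118, 176)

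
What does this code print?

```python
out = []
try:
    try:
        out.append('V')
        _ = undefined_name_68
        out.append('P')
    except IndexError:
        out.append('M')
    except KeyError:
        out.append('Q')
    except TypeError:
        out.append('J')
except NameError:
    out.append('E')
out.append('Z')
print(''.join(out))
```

Execution trace: 'V' (try body) → 'E' (outer except NameError) → 'Z' (after the try/except). Output: VEZ

Answer: VEZ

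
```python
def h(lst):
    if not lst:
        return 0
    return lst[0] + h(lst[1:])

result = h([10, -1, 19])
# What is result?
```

10 + (-1) + 19 + 0 = 28

Answer: 28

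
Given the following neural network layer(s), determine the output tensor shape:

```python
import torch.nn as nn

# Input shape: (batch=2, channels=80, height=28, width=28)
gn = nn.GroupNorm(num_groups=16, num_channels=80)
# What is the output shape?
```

Input: (2, 80, 28, 28) -> Output: (2, 80, 28, 28)

Answer: (2, 80, 28, 28)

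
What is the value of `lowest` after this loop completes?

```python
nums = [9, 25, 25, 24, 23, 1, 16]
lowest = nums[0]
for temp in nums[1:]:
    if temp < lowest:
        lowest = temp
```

Minimum of [9, 25, 25, 24, 23, 1, 16]
`lowest` takes the values: 9 → 1

Answer: 1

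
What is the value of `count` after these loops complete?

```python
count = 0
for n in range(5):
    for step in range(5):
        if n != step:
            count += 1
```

5² - 5 (exclude diagonal)
`count` takes the values: 0 → 1 → 2 → 3 → 4 → 5 → 6 → 7 → 8 → 9 → 10 → 11 → 12 → 13 → 14 → 15 → 16 → 17 → 18 → 19 → 20

Answer: 20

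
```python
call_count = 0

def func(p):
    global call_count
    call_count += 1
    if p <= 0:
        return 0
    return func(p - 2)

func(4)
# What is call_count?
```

Linear recursion stepping by 2: 3 calls from p=4 down to ≤0.

Answer: 3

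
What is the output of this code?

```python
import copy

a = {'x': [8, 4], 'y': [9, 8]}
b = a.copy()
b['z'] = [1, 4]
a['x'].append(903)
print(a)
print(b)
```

Key concept: shallow copy of dict with mutable values.
Step by step:
`a = {'x': [8, 4], 'y': [9, 8]}` → a = {'x': [8, 4], 'y': [9, 8]}
`b = a.copy()` → b = {'x': [8, 4], 'y': [9, 8]}
`b['z'] = [1, 4]` → b = {'x': [8, 4], 'y': [9, 8], 'z': [1, 4]}
`a['x'].append(903)` → a = {'x': [8, 4, 903], 'y': [9, 8]}; b = {'x': [8, 4, 903], 'y': [9, 8], 'z': [1, 4]}
`print(a)` → prints {'x': [8, 4, 903], 'y': [9, 8]}
`print(b)` → prints {'x': [8, 4, 903], 'y': [9, 8], 'z': [1, 4]}

Answer:
{'x': [8, 4, 903], 'y': [9, 8]}
{'x': [8, 4, 903], 'y': [9, 8], 'z': [1, 4]}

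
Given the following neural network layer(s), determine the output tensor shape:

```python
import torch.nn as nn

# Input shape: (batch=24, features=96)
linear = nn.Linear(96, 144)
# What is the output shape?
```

Input: (24, 96) -> Output: (24, 144)

Answer: (24, 144)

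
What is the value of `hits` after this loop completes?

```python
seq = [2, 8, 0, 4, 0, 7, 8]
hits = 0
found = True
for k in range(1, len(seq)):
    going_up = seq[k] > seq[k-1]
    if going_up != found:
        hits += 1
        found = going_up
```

Count direction changes in [2, 8, 0, 4, 0, 7, 8]
`hits` takes the values: 0 → 1 → 2 → 3 → 4

Answer: 4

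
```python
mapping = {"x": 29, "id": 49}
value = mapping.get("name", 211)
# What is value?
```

Trace:
`mapping = {"x": 29, "id": 49}` → mapping = {'x': 29, 'id': 49}
`value = mapping.get("name", 211)` → value = 211
So value = 211

Answer: 211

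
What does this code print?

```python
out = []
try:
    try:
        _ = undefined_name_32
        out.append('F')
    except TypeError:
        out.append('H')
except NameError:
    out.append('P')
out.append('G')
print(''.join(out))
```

Execution trace: 'P' (outer except NameError) → 'G' (after the try/except). Output: PG

Answer: PG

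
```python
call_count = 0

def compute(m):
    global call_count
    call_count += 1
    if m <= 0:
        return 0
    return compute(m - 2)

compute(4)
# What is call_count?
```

Linear recursion stepping by 2: 3 calls from m=4 down to ≤0.

Answer: 3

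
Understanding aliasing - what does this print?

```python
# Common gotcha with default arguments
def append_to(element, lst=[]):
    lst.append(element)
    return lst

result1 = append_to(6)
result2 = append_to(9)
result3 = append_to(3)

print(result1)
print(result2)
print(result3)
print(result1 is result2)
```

Key concept: mutable default argument gotcha.
Step by step:
`result1 = append_to(6)` → result1 = [6]
`result2 = append_to(9)` → result1 = [6, 9] (same object as result2); result2 = [6, 9] (same object as result1)
`result3 = append_to(3)` → result1 = [6, 9, 3] (same object as result2, result3); result2 = [6, 9, 3] (same object as result1, result3); result3 = [6, 9, 3] (same object as result1, result2)
`print(result1)` → prints [6, 9, 3]
`print(result2)` → prints [6, 9, 3]
`print(result3)` → prints [6, 9, 3]
`print(result1 is result2)` → prints True

Answer:
[6, 9, 3]
[6, 9, 3]
[6, 9, 3]
True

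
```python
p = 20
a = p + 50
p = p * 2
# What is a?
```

Trace:
`p = 20` → p = 20
`a = p + 50` → a = 70
`p = p * 2` → p = 40
So a = 70

Answer: 70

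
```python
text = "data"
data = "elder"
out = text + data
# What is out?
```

Trace:
`text = "data"` → text = 'data'
`data = "elder"` → data = 'elder'
`out = text + data` → out = 'dataelder'
So out = 'dataelder'

Answer: 'dataelder'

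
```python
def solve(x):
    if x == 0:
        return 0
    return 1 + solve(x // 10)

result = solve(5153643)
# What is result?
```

Count of digits of 5153643: 7

Answer: 7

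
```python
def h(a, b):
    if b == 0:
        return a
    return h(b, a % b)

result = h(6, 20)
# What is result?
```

h(6, 20) -> h(20, 6) -> h(6, 2) -> h(2, 0) -> 2

Answer: 2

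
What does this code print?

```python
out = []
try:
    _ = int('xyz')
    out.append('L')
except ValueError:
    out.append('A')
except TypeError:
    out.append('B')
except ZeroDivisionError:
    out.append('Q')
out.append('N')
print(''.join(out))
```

Execution trace: 'A' (except ValueError) → 'N' (after the try/except). Output: AN

Answer: AN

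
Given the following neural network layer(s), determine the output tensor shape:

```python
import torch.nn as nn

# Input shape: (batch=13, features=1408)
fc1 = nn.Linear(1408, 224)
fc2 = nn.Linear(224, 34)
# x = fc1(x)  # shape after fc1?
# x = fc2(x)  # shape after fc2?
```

Input: (13, 1408) -> after fc1: (13, 224) -> Output: (13, 34)

Answer: (13, 34)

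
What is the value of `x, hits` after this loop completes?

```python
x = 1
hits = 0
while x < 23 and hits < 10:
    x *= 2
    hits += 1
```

Double until >= 23 or 10 iterations
`x, hits` takes the values: (1, 0) → (2, 0) → (2, 1) → (4, 1) → (4, 2) → (8, 2) → (8, 3) → (16, 3) → (16, 4) → (32, 4) → (32, 5)

Answer: 32, 5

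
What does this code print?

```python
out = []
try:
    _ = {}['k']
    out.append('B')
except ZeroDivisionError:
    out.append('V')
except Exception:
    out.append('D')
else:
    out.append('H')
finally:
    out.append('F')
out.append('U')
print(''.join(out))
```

Execution trace: 'D' (except Exception) → 'F' (finally) → 'U' (after the try/except). Output: DFU

Answer: DFU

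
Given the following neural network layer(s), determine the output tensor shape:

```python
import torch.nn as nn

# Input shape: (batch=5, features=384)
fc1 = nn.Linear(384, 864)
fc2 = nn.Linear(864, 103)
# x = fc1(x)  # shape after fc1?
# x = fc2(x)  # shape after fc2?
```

Input: (5, 384) -> after fc1: (5, 864) -> Output: (5, 103)

Answer: (5, 103)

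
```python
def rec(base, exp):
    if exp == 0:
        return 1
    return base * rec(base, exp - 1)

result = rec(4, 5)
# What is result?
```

rec(4, 5) = 4 * 4 * 4 * 4 * 4 = 1024

Answer: 1024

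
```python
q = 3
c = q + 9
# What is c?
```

Trace:
`q = 3` → q = 3
`c = q + 9` → c = 12
So c = 12

Answer: 12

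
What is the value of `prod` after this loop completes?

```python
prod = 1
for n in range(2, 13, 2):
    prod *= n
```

Product of even numbers 2 to 12
`prod` takes the values: 1 → 2 → 8 → 48 → 384 → 3840 → 46080

Answer: 46080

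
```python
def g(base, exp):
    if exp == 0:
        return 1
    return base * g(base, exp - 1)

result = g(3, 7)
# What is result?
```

g(3, 7) = 3 * 3 * 3 * 3 * 3 * 3 * 3 = 2187

Answer: 2187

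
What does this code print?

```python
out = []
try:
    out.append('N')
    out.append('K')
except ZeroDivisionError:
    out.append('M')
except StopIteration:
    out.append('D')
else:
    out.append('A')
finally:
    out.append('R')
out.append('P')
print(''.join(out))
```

Execution trace: 'N' (try body) → 'K' (try body, no exception) → 'A' (else) → 'R' (finally) → 'P' (after the try/except). Output: NKARP

Answer: NKARP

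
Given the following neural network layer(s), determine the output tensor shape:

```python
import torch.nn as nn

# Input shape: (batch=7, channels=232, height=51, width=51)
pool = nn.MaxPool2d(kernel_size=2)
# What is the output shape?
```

Input: (7, 232, 51, 51) -> Output: (7, 232, 25, 25)

Answer: (7, 232, 25, 25)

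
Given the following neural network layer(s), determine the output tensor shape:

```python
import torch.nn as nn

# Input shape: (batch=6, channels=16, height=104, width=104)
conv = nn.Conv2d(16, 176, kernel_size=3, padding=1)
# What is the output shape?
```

Input: (6, 16, 104, 104) -> Output: (6, 176, 104, 104)

Answer: (6, 176, 104, 104)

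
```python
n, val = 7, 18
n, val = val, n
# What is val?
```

Trace:
`n, val = 7, 18` → n = 7; val = 18
`n, val = val, n` → n = 18; val = 7
So val = 7

Answer: 7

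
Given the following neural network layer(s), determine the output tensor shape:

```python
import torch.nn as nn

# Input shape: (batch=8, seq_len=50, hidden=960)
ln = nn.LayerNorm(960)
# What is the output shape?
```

Input: (8, 50, 960) -> Output: (8, 50, 960)

Answer: (8, 50, 960)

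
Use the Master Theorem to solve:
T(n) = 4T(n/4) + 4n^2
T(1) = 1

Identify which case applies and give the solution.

a=4, b=4, f(n)=4n^2. log_4(4) = 1. Since c=2 > 1 and the regularity condition holds (4(n/4)^2 = (4/4^2)n^2 with 4/4^2 < 1), Case 3 applies: T(n) = Θ(f(n)) = O(n^2).

Answer: O(n^2) - Case 3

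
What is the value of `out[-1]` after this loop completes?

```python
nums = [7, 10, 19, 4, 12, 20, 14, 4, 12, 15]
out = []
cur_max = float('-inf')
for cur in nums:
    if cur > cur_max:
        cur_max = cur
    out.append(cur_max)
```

Running max ends at 20
`out` takes the values: [] → [7] → [7, 10] → [7, 10, 19] → [7, 10, 19, 19] → [7, 10, 19, 19, 19] → [7, 10, 19, 19, 19, 20] → [7, 10, 19, 19, 19, 20, 20] → [7, 10, 19, 19, 19, 20, 20, 20] → [7, 10, 19, 19, 19, 20, 20, 20, 20] → [7, 10, 19, 19, 19, 20, 20, 20, 20, 20]
So `out[-1]` = 20

Answer: 20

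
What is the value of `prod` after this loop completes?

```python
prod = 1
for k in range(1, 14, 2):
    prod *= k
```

Product of 1, 3, 5, ... up to 13
`prod` takes the values: 1 → 3 → 15 → 105 → 945 → 10395 → 135135

Answer: 135135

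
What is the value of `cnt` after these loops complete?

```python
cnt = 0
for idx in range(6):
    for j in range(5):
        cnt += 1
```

6 * 5 = 30
`cnt` takes the values: 0 → 1 → 2 → 3 → 4 → 5 → 6 → 7 → 8 → 9 → 10 → 11 → 12 → 13 → 14 → 15 → 16 → 17 → 18 → 19 → 20 → 21 → 22 → 23 → 24 → 25 → 26 → 27 → 28 → 29 → 30

Answer: 30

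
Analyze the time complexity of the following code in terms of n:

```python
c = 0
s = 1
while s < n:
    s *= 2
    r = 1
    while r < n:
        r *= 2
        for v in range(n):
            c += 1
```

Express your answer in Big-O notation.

Each loop level contributes: log n × log n × n. Multiplying the contributions gives O(n log² n).

Answer: O(n log² n)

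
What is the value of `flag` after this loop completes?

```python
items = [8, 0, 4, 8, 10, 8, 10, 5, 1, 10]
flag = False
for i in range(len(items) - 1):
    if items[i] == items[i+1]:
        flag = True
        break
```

Check consecutive duplicates in [8, 0, 4, 8, 10, 8, 10, 5, 1, 10]
`flag` takes the values: False

Answer: False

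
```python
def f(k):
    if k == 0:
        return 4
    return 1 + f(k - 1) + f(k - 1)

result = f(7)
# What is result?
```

f(k) = 1 + 2·f(k-1), f(0)=4. Closed form: (4+1)·2^7 - 1 = 639.

Answer: 639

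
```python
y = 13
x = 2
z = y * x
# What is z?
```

Trace:
`y = 13` → y = 13
`x = 2` → x = 2
`z = y * x` → z = 26
So z = 26

Answer: 26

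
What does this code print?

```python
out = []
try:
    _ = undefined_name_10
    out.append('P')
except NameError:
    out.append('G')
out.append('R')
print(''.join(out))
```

Execution trace: 'G' (except NameError) → 'R' (after the try/except). Output: GR

Answer: GR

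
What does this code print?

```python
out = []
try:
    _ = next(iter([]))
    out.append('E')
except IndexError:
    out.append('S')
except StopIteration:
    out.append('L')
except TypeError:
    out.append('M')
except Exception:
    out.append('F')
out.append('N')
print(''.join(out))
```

Execution trace: 'L' (except StopIteration) → 'N' (after the try/except). Output: LN

Answer: LN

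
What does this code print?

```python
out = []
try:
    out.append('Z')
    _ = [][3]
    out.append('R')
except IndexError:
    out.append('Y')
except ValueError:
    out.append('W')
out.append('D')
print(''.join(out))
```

Execution trace: 'Z' (try body) → 'Y' (except IndexError) → 'D' (after the try/except). Output: ZYD

Answer: ZYD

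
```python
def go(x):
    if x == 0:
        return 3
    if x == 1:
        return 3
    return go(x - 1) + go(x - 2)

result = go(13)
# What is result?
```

Build up from base cases: go(0)=3, go(1)=3, go(2)=6, go(3)=9, go(4)=15, go(5)=24, go(6)=39, ..., go(13)=1131

Answer: 1131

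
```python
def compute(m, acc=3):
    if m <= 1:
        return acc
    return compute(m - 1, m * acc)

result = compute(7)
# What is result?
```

Accumulator trace (n, acc): (7, 3) -> (6, 21) -> (5, 126) -> (4, 630) -> (3, 2520) -> (2, 7560) -> (1, 15120) -> return 15120

Answer: 15120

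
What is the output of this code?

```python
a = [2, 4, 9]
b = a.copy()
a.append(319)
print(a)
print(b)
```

Key concept: list.copy() creates independent copy.
Step by step:
`a = [2, 4, 9]` → a = [2, 4, 9]
`b = a.copy()` → b = [2, 4, 9]
`a.append(319)` → a = [2, 4, 9, 319]
`print(a)` → prints [2, 4, 9, 319]
`print(b)` → prints [2, 4, 9]

Answer:
[2, 4, 9, 319]
[2, 4, 9]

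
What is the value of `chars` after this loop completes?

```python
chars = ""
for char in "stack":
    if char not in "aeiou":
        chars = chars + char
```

Remove vowels from 'stack'
`chars` takes the values: "" → "s" → "st" → "stc" → "stck"

Answer: "stck"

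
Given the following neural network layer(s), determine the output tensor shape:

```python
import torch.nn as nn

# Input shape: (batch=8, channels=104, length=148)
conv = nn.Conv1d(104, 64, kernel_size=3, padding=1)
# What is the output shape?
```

Input: (8, 104, 148) -> Output: (8, 64, 148)

Answer: (8, 64, 148)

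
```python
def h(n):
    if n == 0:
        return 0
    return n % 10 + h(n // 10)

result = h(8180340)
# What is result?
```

Sum of digits of 8180340: 0 + 4 + 3 + 0 + 8 + 1 + 8 = 24

Answer: 24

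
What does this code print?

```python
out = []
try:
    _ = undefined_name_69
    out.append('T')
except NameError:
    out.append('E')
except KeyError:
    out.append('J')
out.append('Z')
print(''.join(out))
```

Execution trace: 'E' (except NameError) → 'Z' (after the try/except). Output: EZ

Answer: EZ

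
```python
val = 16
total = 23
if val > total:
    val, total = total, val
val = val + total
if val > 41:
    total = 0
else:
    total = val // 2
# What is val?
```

Trace:
`val = 16` → val = 16
`total = 23` → total = 23
`if val > total: ...` → val > total is False → no variable changes
`val = val + total` → val = 39
`if val > 41: ...` → val > 41 is False, take else branch → total = 19
So val = 39

Answer: 39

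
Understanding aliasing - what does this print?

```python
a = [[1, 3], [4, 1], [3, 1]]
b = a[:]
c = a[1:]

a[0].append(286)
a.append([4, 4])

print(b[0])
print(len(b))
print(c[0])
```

Key concept: slice with nested mutation.
Step by step:
`a = [[1, 3], [4, 1], [3, 1]]` → a = [[1, 3], [4, 1], [3, 1]]
`b = a[:]` → b = [[1, 3], [4, 1], [3, 1]]
`c = a[1:]` → c = [[4, 1], [3, 1]]
`a[0].append(286)` → a = [[1, 3, 286], [4, 1], [3, 1]]; b = [[1, 3, 286], [4, 1], [3, 1]]
`a.append([4, 4])` → a = [[1, 3, 286], [4, 1], [3, 1], [4, 4]]
`print(b[0])` → prints [1, 3, 286]
`print(len(b))` → prints 3
`print(c[0])` → prints [4, 1]

Answer:
[1, 3, 286]
3
[4, 1]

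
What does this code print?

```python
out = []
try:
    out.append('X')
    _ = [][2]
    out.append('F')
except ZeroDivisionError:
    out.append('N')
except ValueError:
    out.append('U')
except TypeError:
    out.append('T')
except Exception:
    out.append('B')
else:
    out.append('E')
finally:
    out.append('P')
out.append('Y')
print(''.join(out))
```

Execution trace: 'X' (try body) → 'B' (except Exception) → 'P' (finally) → 'Y' (after the try/except). Output: XBPY

Answer: XBPY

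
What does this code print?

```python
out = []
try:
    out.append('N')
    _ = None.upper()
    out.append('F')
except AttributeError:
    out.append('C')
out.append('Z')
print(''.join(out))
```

Execution trace: 'N' (try body) → 'C' (except AttributeError) → 'Z' (after the try/except). Output: NCZ

Answer: NCZ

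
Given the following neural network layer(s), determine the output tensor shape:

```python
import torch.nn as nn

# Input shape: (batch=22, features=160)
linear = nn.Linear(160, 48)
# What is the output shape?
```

Input: (22, 160) -> Output: (22, 48)

Answer: (22, 48)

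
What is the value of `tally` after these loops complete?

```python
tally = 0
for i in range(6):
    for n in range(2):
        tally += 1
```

6 * 2 = 12
`tally` takes the values: 0 → 1 → 2 → 3 → 4 → 5 → 6 → 7 → 8 → 9 → 10 → 11 → 12

Answer: 12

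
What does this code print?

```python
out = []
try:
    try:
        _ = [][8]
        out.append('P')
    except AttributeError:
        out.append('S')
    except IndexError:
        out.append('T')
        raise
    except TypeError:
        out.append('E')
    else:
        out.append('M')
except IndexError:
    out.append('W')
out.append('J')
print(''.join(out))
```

Execution trace: 'T' (inner except IndexError) → 'W' (outer except IndexError) → 'J' (after the try/except). Output: TWJ

Answer: TWJ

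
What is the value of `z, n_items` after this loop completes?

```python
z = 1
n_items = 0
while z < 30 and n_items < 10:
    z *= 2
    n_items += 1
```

Double until >= 30 or 10 iterations
`z, n_items` takes the values: (1, 0) → (2, 0) → (2, 1) → (4, 1) → (4, 2) → (8, 2) → (8, 3) → (16, 3) → (16, 4) → (32, 4) → (32, 5)

Answer: 32, 5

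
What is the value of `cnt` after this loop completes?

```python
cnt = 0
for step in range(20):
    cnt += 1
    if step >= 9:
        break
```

Loop breaks when step reaches 9, cnt is 10
`cnt` takes the values: 0 → 1 → 2 → 3 → 4 → 5 → 6 → 7 → 8 → 9 → 10

Answer: 10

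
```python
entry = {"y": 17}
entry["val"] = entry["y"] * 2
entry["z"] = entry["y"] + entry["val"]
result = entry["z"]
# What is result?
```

Trace:
`entry = {"y": 17}` → entry = {'y': 17}
`entry["val"] = entry["y"] * 2` → entry = {'y': 17, 'val': 34}
`entry["z"] = entry["y"] + entry["val"]` → entry = {'y': 17, 'val': 34, 'z': 51}
`result = entry["z"]` → result = 51
So result = 51

Answer: 51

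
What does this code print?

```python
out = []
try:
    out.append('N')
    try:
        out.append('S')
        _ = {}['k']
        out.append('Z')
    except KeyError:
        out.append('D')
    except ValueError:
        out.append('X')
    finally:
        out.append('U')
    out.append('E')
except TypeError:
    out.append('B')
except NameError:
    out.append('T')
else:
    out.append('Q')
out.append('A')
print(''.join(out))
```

Execution trace: 'N' (try body) → 'S' (inner try body) → 'D' (inner except KeyError) → 'U' (inner finally) → 'E' (try body, no exception) → 'Q' (else) → 'A' (after the try/except). Output: NSDUEQA

Answer: NSDUEQA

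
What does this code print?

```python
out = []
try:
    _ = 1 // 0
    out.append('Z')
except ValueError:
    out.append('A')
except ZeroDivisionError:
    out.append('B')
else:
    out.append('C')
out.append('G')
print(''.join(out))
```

Execution trace: 'B' (except ZeroDivisionError) → 'G' (after the try/except). Output: BG

Answer: BG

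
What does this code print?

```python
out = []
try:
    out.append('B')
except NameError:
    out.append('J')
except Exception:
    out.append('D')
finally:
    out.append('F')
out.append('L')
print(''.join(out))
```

Execution trace: 'B' (try body, no exception) → 'F' (finally) → 'L' (after the try/except). Output: BFL

Answer: BFL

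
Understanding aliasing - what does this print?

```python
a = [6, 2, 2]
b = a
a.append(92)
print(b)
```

Key concept: basic list aliasing.
Step by step:
`a = [6, 2, 2]` → a = [6, 2, 2]
`b = a` → b = [6, 2, 2] (same object as a)
`a.append(92)` → a = [6, 2, 2, 92] (same object as b); b = [6, 2, 2, 92] (same object as a)
`print(b)` → prints [6, 2, 2, 92]

Answer: [6, 2, 2, 92]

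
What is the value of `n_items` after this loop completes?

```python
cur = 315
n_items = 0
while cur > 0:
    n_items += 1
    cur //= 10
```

Count digits by repeated division by 10
`n_items` takes the values: 0 → 1 → 2 → 3

Answer: 3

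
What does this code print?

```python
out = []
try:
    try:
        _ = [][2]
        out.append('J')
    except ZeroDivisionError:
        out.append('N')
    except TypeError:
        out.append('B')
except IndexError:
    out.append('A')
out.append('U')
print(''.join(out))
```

Execution trace: 'A' (outer except IndexError) → 'U' (after the try/except). Output: AU

Answer: AU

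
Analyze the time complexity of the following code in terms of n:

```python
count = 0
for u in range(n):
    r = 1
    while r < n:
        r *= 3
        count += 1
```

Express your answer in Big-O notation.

Each loop level contributes: n × log n. Multiplying the contributions gives O(n log n).

Answer: O(n log n)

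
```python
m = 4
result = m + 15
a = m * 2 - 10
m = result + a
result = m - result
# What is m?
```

Trace:
`m = 4` → m = 4
`result = m + 15` → result = 19
`a = m * 2 - 10` → a = -2
`m = result + a` → m = 17
`result = m - result` → result = -2
So m = 17

Answer: 17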